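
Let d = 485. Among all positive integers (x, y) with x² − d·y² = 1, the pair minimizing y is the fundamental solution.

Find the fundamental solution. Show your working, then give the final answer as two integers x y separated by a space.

969 44

d=485: √d = [22; 44] (ℓ=1, odd), read p_1/q_1
a_0=22:  p_0=22·1+0=22,  q_0=22·0+1=1
a_1=44:  p_1=44·22+1=969,  q_1=44·1+0=44
→ (969, 44).  Check: 969²=938961, 485·44²=938960, difference 1.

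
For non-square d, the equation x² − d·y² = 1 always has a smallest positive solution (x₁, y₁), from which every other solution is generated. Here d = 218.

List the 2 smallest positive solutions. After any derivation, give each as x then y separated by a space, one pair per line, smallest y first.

√218 → a₀=14, period (1,3,3,1,28); ℓ=5 odd so k=9
i=0: a=14 ⇒ p=14, q=1
…
i=2: a=3 ⇒ p=59, q=4
i=3: a=3 ⇒ p=192, q=13
i=4: a=1 ⇒ p=251, q=17
i=5: a=28 ⇒ p=7220, q=489
i=6: a=1 ⇒ p=7471, q=506
…
i=8: a=3 ⇒ p=96370, q=6527
i=9: a=1 ⇒ p=126003, q=8534
(x₁, y₁) = (126003, 8534);  126003² − 218·8534² = 1 ✓
k=2:  x_2 = 126003·126003+218·8534·8534 = 31753512017,  y_2 = 126003·8534+8534·126003 = 2150619204

126003 8534
31753512017 2150619204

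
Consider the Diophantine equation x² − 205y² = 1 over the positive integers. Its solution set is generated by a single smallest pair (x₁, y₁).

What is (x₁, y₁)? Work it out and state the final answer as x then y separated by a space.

√205 → a₀=14, period (3,6,1,4,1,6,3,28); ℓ=8 even so k=7
step 0: (14, 1)  from 14·(1,0) + (0,1)
step 1: (43, 3)  from 3·(14,1) + (1,0)
step 2: (272, 19)  from 6·(43,3) + (14,1)
step 3: (315, 22)  from 1·(272,19) + (43,3)
step 4: (1532, 107)  from 4·(315,22) + (272,19)
step 5: (1847, 129)  from 1·(1532,107) + (315,22)
step 6: (12614, 881)  from 6·(1847,129) + (1532,107)
step 7: (39689, 2772)  from 3·(12614,881) + (1847,129)
→ (39689, 2772).  Check: 39689²=1575216721, 205·2772²=1575216720, difference 1.

39689 2772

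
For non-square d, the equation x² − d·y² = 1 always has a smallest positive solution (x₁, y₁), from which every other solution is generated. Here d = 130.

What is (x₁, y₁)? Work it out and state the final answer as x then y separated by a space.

6499 570

[11; 2,2,22] for √130; ℓ=3 ⇒ convergent index 5
k=0  a_k=11  p_k/q_k = 11/1
k=1  a_k=2  p_k/q_k = 23/2
k=2  a_k=2  p_k/q_k = 57/5
k=3  a_k=22  p_k/q_k = 1277/112
k=4  a_k=2  p_k/q_k = 2611/229
k=5  a_k=2  p_k/q_k = 6499/570
(x₁, y₁) = (6499, 570);  6499² − 130·570² = 1 ✓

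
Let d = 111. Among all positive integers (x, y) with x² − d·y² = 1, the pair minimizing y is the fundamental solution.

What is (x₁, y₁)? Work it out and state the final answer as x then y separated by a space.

√111 = [10; 1,1,6,1,1,20, …], period ℓ=6 (even) → k=5
a_0=10:  p_0=10·1+0=10,  q_0=10·0+1=1
…
a_4=1:  p_4=1·137+21=158,  q_4=1·13+2=15
a_5=1:  p_5=1·158+137=295,  q_5=1·15+13=28
(x₁, y₁) = (295, 28);  295² − 111·28² = 1 ✓

295 28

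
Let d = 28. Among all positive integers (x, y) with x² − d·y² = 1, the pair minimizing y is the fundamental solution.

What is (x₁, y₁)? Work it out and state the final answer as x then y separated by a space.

127 24

√28 → a₀=5, period (3,2,3,10); ℓ=4 even so k=3
i=0: a=5 ⇒ p=5, q=1
…
i=2: a=2 ⇒ p=37, q=7
i=3: a=3 ⇒ p=127, q=24
→ (127, 24).  Check: 127²=16129, 28·24²=16128, difference 1.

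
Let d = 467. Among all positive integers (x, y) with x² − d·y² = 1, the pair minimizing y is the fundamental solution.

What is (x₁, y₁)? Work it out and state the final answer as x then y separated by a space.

[21; 1,1,1,1,3,…,1,1,42] for √467; ℓ=14 ⇒ convergent index 13
i=0: a=21 ⇒ p=21, q=1
i=1: a=1 ⇒ p=22, q=1
…
i=5: a=3 ⇒ p=389, q=18
i=6: a=3 ⇒ p=1275, q=59
…
i=9: a=3 ⇒ p=275465, q=12747
…
i=12: a=1 ⇒ p=991929, q=45901
i=13: a=1 ⇒ p=1625626, q=75225
→ (1625626, 75225).  Check: 1625626²=2642659891876, 467·75225²=2642659891875, difference 1.

1625626 75225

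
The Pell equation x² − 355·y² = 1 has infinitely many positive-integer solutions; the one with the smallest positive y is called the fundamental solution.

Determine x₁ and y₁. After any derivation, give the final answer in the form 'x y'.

954809 50676

√355 → a₀=18, period (1,5,3,3,1,6,1,3,3,5,1,36); ℓ=12 even so k=11
a_0=18:  p_0=18·1+0=18,  q_0=18·0+1=1
…
a_3=3:  p_3=3·113+19=358,  q_3=3·6+1=19
…
a_7=1:  p_7=1·10457+1545=12002,  q_7=1·555+82=637
a_8=3:  p_8=3·12002+10457=46463,  q_8=3·637+555=2466
a_9=3:  p_9=3·46463+12002=151391,  q_9=3·2466+637=8035
a_10=5:  p_10=5·151391+46463=803418,  q_10=5·8035+2466=42641
a_11=1:  p_11=1·803418+151391=954809,  q_11=1·42641+8035=50676
(x₁, y₁) = (954809, 50676);  954809² − 355·50676² = 1 ✓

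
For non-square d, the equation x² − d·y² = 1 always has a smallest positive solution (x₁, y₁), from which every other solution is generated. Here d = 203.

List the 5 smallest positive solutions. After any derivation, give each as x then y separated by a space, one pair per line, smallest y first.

[14; 4,28] for √203; ℓ=2 ⇒ convergent index 1
step 0: (14, 1)  from 14·(1,0) + (0,1)
step 1: (57, 4)  from 4·(14,1) + (1,0)
→ (57, 4).  Check: 57²=3249, 203·4²=3248, difference 1.
(x_2, y_2) = (57·57 + 203·4·4, 57·4 + 4·57) = (6497, 456)
(x_3, y_3) = (57·6497 + 203·4·456, 57·456 + 4·6497) = (740601, 51980)
(x_4, y_4) = (57·740601 + 203·4·51980, 57·51980 + 4·740601) = (84422017, 5925264)
(x_5, y_5) = (57·84422017 + 203·4·5925264, 57·5925264 + 4·84422017) = (9623369337, 675428116)

57 4
6497 456
740601 51980
84422017 5925264
9623369337 675428116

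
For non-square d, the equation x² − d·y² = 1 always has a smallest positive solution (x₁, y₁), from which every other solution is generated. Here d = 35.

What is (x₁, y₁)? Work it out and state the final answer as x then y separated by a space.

√35 = [5; 1,10, …], period ℓ=2 (even) → k=1
i=0: a=5 ⇒ p=5, q=1
i=1: a=1 ⇒ p=6, q=1
fundamental: x₁=6, y₁=1  (since 36 − 35·1 = 1)

6 1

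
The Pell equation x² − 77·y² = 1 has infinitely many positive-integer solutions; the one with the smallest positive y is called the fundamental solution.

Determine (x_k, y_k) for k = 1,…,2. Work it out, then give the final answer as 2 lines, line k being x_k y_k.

351 40
246401 28080

√77 → a₀=8, period (1,3,2,3,1,16); ℓ=6 even so k=5
i=0: a=8 ⇒ p=8, q=1
i=1: a=1 ⇒ p=9, q=1
i=2: a=3 ⇒ p=35, q=4
i=3: a=2 ⇒ p=79, q=9
i=4: a=3 ⇒ p=272, q=31
i=5: a=1 ⇒ p=351, q=40
(x₁, y₁) = (351, 40);  351² − 77·40² = 1 ✓
(x_2, y_2) = (351·351 + 77·40·40, 351·40 + 40·351) = (246401, 28080)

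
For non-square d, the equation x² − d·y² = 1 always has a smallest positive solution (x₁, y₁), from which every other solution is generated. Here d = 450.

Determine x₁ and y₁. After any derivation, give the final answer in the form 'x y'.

19601 924

[21; 4,1,2,4,2,1,4,42] for √450; ℓ=8 ⇒ convergent index 7
step 0: (21, 1)  from 21·(1,0) + (0,1)
…
step 2: (106, 5)  from 1·(85,4) + (21,1)
…
step 6: (4179, 197)  from 1·(2885,136) + (1294,61)
step 7: (19601, 924)  from 4·(4179,197) + (2885,136)
(x₁, y₁) = (19601, 924);  19601² − 450·924² = 1 ✓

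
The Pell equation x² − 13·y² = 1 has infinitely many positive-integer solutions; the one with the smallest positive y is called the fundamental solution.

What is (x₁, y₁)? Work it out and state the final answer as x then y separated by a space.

[3; 1,1,1,1,6] for √13; ℓ=5 ⇒ convergent index 9
k=0  a_k=3  p_k/q_k = 3/1
k=1  a_k=1  p_k/q_k = 4/1
k=2  a_k=1  p_k/q_k = 7/2
k=3  a_k=1  p_k/q_k = 11/3
…
k=6  a_k=1  p_k/q_k = 137/38
…
k=8  a_k=1  p_k/q_k = 393/109
k=9  a_k=1  p_k/q_k = 649/180
fundamental: x₁=649, y₁=180  (since 421201 − 13·32400 = 1)

649 180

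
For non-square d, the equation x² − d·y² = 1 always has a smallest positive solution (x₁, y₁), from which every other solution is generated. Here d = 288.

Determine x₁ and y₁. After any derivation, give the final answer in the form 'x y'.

√288 = [16; 1,32, …], period ℓ=2 (even) → k=1
step 0: (16, 1)  from 16·(1,0) + (0,1)
step 1: (17, 1)  from 1·(16,1) + (1,0)
(x₁, y₁) = (17, 1);  17² − 288·1² = 1 ✓

17 1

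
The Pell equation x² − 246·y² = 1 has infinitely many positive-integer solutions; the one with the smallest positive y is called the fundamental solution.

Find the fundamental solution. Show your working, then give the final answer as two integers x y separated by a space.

d=246: √d = [15; 1,2,5,1,14,1,5,2,1,30] (ℓ=10, even), read p_9/q_9
i=0: a=15 ⇒ p=15, q=1
…
i=5: a=14 ⇒ p=4423, q=282
i=6: a=1 ⇒ p=4721, q=301
…
i=8: a=2 ⇒ p=60777, q=3875
i=9: a=1 ⇒ p=88805, q=5662
fundamental: x₁=88805, y₁=5662  (since 7886328025 − 246·32058244 = 1)

88805 5662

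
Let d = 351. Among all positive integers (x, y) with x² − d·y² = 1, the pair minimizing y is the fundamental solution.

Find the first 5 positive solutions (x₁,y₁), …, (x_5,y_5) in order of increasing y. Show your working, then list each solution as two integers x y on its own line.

62425 3332
7793761249 416000200
973051091875225 51937624966668
121485428812828080001 6484412476672499600
15167455786308534696249625 809578897660623950093332

[18; 1,2,1,3,2,2,2,3,1,2,1,36] for √351; ℓ=12 ⇒ convergent index 11
k=0  a_k=18  p_k/q_k = 18/1
…
k=4  a_k=3  p_k/q_k = 281/15
…
k=6  a_k=2  p_k/q_k = 1555/83
…
k=8  a_k=3  p_k/q_k = 12796/683
…
k=10  a_k=2  p_k/q_k = 45882/2449
k=11  a_k=1  p_k/q_k = 62425/3332
→ (62425, 3332).  Check: 62425²=3896880625, 351·3332²=3896880624, difference 1.
n=2: (62425,3332)∘(62425,3332) = (62425·62425+351·3332·3332, 62425·3332+3332·62425) = (7793761249,416000200)
n=3: (7793761249,416000200)∘(62425,3332) = (62425·7793761249+351·3332·416000200, 62425·416000200+3332·7793761249) = (973051091875225,51937624966668)
n=4: (973051091875225,51937624966668)∘(62425,3332) = (62425·973051091875225+351·3332·51937624966668, 62425·51937624966668+3332·973051091875225) = (121485428812828080001,6484412476672499600)
n=5: (121485428812828080001,6484412476672499600)∘(62425,3332) = (62425·121485428812828080001+351·3332·6484412476672499600, 62425·6484412476672499600+3332·121485428812828080001) = (15167455786308534696249625,809578897660623950093332)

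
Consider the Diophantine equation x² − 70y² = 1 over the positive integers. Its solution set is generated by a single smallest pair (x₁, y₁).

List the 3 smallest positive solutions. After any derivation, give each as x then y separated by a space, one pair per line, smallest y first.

251 30
126001 15060
63252251 7560090

d=70: √d = [8; 2,1,2,1,2,16] (ℓ=6, even), read p_5/q_5
i=0: a=8 ⇒ p=8, q=1
i=1: a=2 ⇒ p=17, q=2
i=2: a=1 ⇒ p=25, q=3
…
i=4: a=1 ⇒ p=92, q=11
i=5: a=2 ⇒ p=251, q=30
→ (251, 30).  Check: 251²=63001, 70·30²=63000, difference 1.
k=2:  x_2 = 251·251+70·30·30 = 126001,  y_2 = 251·30+30·251 = 15060
k=3:  x_3 = 251·126001+70·30·15060 = 63252251,  y_3 = 251·15060+30·126001 = 7560090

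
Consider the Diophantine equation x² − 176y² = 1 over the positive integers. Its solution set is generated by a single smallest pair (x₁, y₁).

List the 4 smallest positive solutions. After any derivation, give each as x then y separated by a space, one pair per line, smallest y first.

d=176: √d = [13; 3,1,3,26] (ℓ=4, even), read p_3/q_3
a_0=13:  p_0=13·1+0=13,  q_0=13·0+1=1
a_1=3:  p_1=3·13+1=40,  q_1=3·1+0=3
a_2=1:  p_2=1·40+13=53,  q_2=1·3+1=4
a_3=3:  p_3=3·53+40=199,  q_3=3·4+3=15
fundamental: x₁=199, y₁=15  (since 39601 − 176·225 = 1)
k=2:  x_2 = 199·199+176·15·15 = 79201,  y_2 = 199·15+15·199 = 5970
k=3:  x_3 = 199·79201+176·15·5970 = 31521799,  y_3 = 199·5970+15·79201 = 2376045
k=4:  x_4 = 199·31521799+176·15·2376045 = 12545596801,  y_4 = 199·2376045+15·31521799 = 945659940

199 15
79201 5970
31521799 2376045
12545596801 945659940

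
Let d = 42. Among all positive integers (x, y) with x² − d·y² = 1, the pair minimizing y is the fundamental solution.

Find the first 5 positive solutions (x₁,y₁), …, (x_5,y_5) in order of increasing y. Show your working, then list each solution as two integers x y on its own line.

[6; 2,12] for √42; ℓ=2 ⇒ convergent index 1
i=0: a=6 ⇒ p=6, q=1
i=1: a=2 ⇒ p=13, q=2
(x₁, y₁) = (13, 2);  13² − 42·2² = 1 ✓
(x_2, y_2) = (13·13 + 42·2·2, 13·2 + 2·13) = (337, 52)
(x_3, y_3) = (13·337 + 42·2·52, 13·52 + 2·337) = (8749, 1350)
(x_4, y_4) = (13·8749 + 42·2·1350, 13·1350 + 2·8749) = (227137, 35048)
(x_5, y_5) = (13·227137 + 42·2·35048, 13·35048 + 2·227137) = (5896813, 909898)

13 2
337 52
8749 1350
227137 35048
5896813 909898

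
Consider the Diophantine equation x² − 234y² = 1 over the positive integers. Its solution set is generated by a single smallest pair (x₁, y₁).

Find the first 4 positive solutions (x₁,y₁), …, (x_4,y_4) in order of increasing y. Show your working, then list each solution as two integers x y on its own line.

5201 340
54100801 3536680
562756526801 36788545020
5853793337683201 382674441761360

d=234: √d = [15; 3,2,1,2,1,2,3,30] (ℓ=8, even), read p_7/q_7
i=0: a=15 ⇒ p=15, q=1
i=1: a=3 ⇒ p=46, q=3
i=2: a=2 ⇒ p=107, q=7
i=3: a=1 ⇒ p=153, q=10
i=4: a=2 ⇒ p=413, q=27
…
i=6: a=2 ⇒ p=1545, q=101
i=7: a=3 ⇒ p=5201, q=340
(x₁, y₁) = (5201, 340);  5201² − 234·340² = 1 ✓
(5201+340√234)^2 = 54100801 + 3536680√234
(5201+340√234)^3 = 562756526801 + 36788545020√234
(5201+340√234)^4 = 5853793337683201 + 382674441761360√234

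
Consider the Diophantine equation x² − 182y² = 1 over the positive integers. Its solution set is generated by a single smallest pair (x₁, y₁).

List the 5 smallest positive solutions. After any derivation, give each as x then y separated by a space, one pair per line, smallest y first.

√182 → a₀=13, period (2,26); ℓ=2 even so k=1
a_0=13:  p_0=13·1+0=13,  q_0=13·0+1=1
a_1=2:  p_1=2·13+1=27,  q_1=2·1+0=2
fundamental: x₁=27, y₁=2  (since 729 − 182·4 = 1)
(27+2√182)^2 = 1457 + 108√182
(27+2√182)^3 = 78651 + 5830√182
(27+2√182)^4 = 4245697 + 314712√182
(27+2√182)^5 = 229188987 + 16988618√182

27 2
1457 108
78651 5830
4245697 314712
229188987 16988618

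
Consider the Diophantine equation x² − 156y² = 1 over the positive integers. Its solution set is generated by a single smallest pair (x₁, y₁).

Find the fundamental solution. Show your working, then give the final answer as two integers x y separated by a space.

25 2

√156 → a₀=12, period (2,24); ℓ=2 even so k=1
i=0: a=12 ⇒ p=12, q=1
i=1: a=2 ⇒ p=25, q=2
(x₁, y₁) = (25, 2);  25² − 156·2² = 1 ✓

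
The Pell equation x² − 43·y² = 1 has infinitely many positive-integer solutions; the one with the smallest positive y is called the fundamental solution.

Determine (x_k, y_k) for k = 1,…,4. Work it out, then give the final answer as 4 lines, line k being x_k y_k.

d=43: √d = [6; 1,1,3,1,5,1,3,1,1,12] (ℓ=10, even), read p_9/q_9
step 0: (6, 1)  from 6·(1,0) + (0,1)
step 1: (7, 1)  from 1·(6,1) + (1,0)
step 2: (13, 2)  from 1·(7,1) + (6,1)
step 3: (46, 7)  from 3·(13,2) + (7,1)
…
step 5: (341, 52)  from 5·(59,9) + (46,7)
step 6: (400, 61)  from 1·(341,52) + (59,9)
step 7: (1541, 235)  from 3·(400,61) + (341,52)
step 8: (1941, 296)  from 1·(1541,235) + (400,61)
step 9: (3482, 531)  from 1·(1941,296) + (1541,235)
fundamental: x₁=3482, y₁=531  (since 12124324 − 43·281961 = 1)
(x_2, y_2) = (3482·3482 + 43·531·531, 3482·531 + 531·3482) = (24248647, 3697884)
(x_3, y_3) = (3482·24248647 + 43·531·3697884, 3482·3697884 + 531·24248647) = (168867574226, 25752063645)
(x_4, y_4) = (3482·168867574226 + 43·531·25752063645, 3482·25752063645 + 531·168867574226) = (1175993762661217, 179337367525896)

3482 531
24248647 3697884
168867574226 25752063645
1175993762661217 179337367525896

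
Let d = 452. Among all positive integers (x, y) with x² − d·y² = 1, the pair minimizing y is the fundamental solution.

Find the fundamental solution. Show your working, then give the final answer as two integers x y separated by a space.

1204353 56648

√452 = [21; 3,1,5,3,10,3,5,1,3,42, …], period ℓ=10 (even) → k=9
step 0: (21, 1)  from 21·(1,0) + (0,1)
step 1: (64, 3)  from 3·(21,1) + (1,0)
step 2: (85, 4)  from 1·(64,3) + (21,1)
…
step 5: (16009, 753)  from 10·(1552,73) + (489,23)
step 6: (49579, 2332)  from 3·(16009,753) + (1552,73)
step 7: (263904, 12413)  from 5·(49579,2332) + (16009,753)
step 8: (313483, 14745)  from 1·(263904,12413) + (49579,2332)
step 9: (1204353, 56648)  from 3·(313483,14745) + (263904,12413)
(x₁, y₁) = (1204353, 56648);  1204353² − 452·56648² = 1 ✓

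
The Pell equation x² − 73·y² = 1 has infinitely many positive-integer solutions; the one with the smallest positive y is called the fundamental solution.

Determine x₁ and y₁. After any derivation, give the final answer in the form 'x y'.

2281249 267000

[8; 1,1,5,5,1,1,16] for √73; ℓ=7 ⇒ convergent index 13
step 0: (8, 1)  from 8·(1,0) + (0,1)
step 1: (9, 1)  from 1·(8,1) + (1,0)
…
step 7: (17669, 2068)  from 16·(1068,125) + (581,68)
step 8: (18737, 2193)  from 1·(17669,2068) + (1068,125)
…
step 12: (1241008, 145249)  from 1·(1040241,121751) + (200767,23498)
step 13: (2281249, 267000)  from 1·(1241008,145249) + (1040241,121751)
fundamental: x₁=2281249, y₁=267000  (since 5204097000001 − 73·71289000000 = 1)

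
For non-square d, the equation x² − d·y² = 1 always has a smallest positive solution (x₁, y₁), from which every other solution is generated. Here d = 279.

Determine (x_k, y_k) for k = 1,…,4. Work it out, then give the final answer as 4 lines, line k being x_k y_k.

√279 → a₀=16, period (1,2,2,1,2,2,1,32); ℓ=8 even so k=7
i=0: a=16 ⇒ p=16, q=1
i=1: a=1 ⇒ p=17, q=1
…
i=3: a=2 ⇒ p=117, q=7
i=4: a=1 ⇒ p=167, q=10
i=5: a=2 ⇒ p=451, q=27
i=6: a=2 ⇒ p=1069, q=64
i=7: a=1 ⇒ p=1520, q=91
→ (1520, 91).  Check: 1520²=2310400, 279·91²=2310399, difference 1.
k=2:  x_2 = 1520·1520+279·91·91 = 4620799,  y_2 = 1520·91+91·1520 = 276640
k=3:  x_3 = 1520·4620799+279·91·276640 = 14047227440,  y_3 = 1520·276640+91·4620799 = 840985509
k=4:  x_4 = 1520·14047227440+279·91·840985509 = 42703566796801,  y_4 = 1520·840985509+91·14047227440 = 2556595670720

1520 91
4620799 276640
14047227440 840985509
42703566796801 2556595670720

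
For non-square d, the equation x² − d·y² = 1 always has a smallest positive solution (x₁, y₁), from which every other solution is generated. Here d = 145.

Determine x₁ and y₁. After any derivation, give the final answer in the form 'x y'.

289 24

d=145: √d = [12; 24] (ℓ=1, odd), read p_1/q_1
k=0  a_k=12  p_k/q_k = 12/1
k=1  a_k=24  p_k/q_k = 289/24
(x₁, y₁) = (289, 24);  289² − 145·24² = 1 ✓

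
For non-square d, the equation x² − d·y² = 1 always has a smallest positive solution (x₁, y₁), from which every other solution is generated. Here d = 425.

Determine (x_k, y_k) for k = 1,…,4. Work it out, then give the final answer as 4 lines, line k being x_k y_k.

d=425: √d = [20; 1,1,1,1,1,1,40] (ℓ=7, odd), read p_13/q_13
k=0  a_k=20  p_k/q_k = 20/1
…
k=3  a_k=1  p_k/q_k = 62/3
…
k=6  a_k=1  p_k/q_k = 268/13
…
k=8  a_k=1  p_k/q_k = 11153/541
k=9  a_k=1  p_k/q_k = 22038/1069
k=10  a_k=1  p_k/q_k = 33191/1610
…
k=12  a_k=1  p_k/q_k = 88420/4289
k=13  a_k=1  p_k/q_k = 143649/6968
→ (143649, 6968).  Check: 143649²=20635035201, 425·6968²=20635035200, difference 1.
k=2:  x_2 = 143649·143649+425·6968·6968 = 41270070401,  y_2 = 143649·6968+6968·143649 = 2001892464
k=3:  x_3 = 143649·41270070401+425·6968·2001892464 = 11856808685922849,  y_3 = 143649·2001892464+6968·41270070401 = 575139701115304
k=4:  x_4 = 143649·11856808685922849+425·6968·575139701115304 = 3406437421806992601601,  y_4 = 143649·575139701115304+6968·11856808685922849 = 165236485849022716128

143649 6968
41270070401 2001892464
11856808685922849 575139701115304
3406437421806992601601 165236485849022716128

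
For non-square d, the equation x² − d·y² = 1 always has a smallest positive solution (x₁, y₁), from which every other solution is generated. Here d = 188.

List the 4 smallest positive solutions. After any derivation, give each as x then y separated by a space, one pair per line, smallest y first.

[13; 1,2,2,6,2,2,1,26] for √188; ℓ=8 ⇒ convergent index 7
k=0  a_k=13  p_k/q_k = 13/1
k=1  a_k=1  p_k/q_k = 14/1
k=2  a_k=2  p_k/q_k = 41/3
…
k=4  a_k=6  p_k/q_k = 617/45
k=5  a_k=2  p_k/q_k = 1330/97
k=6  a_k=2  p_k/q_k = 3277/239
k=7  a_k=1  p_k/q_k = 4607/336
fundamental: x₁=4607, y₁=336  (since 21224449 − 188·112896 = 1)
n=2: (4607,336)∘(4607,336) = (4607·4607+188·336·336, 4607·336+336·4607) = (42448897,3095904)
n=3: (42448897,3095904)∘(4607,336) = (4607·42448897+188·336·3095904, 4607·3095904+336·42448897) = (391124132351,28525659120)
n=4: (391124132351,28525659120)∘(4607,336) = (4607·391124132351+188·336·28525659120, 4607·28525659120+336·391124132351) = (3603817713033217,262835420035776)

4607 336
42448897 3095904
391124132351 28525659120
3603817713033217 262835420035776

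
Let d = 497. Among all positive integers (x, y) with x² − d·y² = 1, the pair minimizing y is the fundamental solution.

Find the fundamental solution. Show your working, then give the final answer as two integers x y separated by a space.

√497 → a₀=22, period (3,2,2,5,6,5,2,2,3,44); ℓ=10 even so k=9
a_0=22:  p_0=22·1+0=22,  q_0=22·0+1=1
…
a_2=2:  p_2=2·67+22=156,  q_2=2·3+1=7
…
a_6=5:  p_6=5·12685+2051=65476,  q_6=5·569+92=2937
a_7=2:  p_7=2·65476+12685=143637,  q_7=2·2937+569=6443
a_8=2:  p_8=2·143637+65476=352750,  q_8=2·6443+2937=15823
a_9=3:  p_9=3·352750+143637=1201887,  q_9=3·15823+6443=53912
fundamental: x₁=1201887, y₁=53912  (since 1444532360769 − 497·2906503744 = 1)

1201887 53912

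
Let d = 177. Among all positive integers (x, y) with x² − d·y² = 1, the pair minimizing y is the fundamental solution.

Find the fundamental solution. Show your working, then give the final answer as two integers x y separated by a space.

62423 4692

√177 = [13; 3,3,2,8,2,3,3,26, …], period ℓ=8 (even) → k=7
k=0  a_k=13  p_k/q_k = 13/1
…
k=6  a_k=3  p_k/q_k = 18985/1427
k=7  a_k=3  p_k/q_k = 62423/4692
fundamental: x₁=62423, y₁=4692  (since 3896630929 − 177·22014864 = 1)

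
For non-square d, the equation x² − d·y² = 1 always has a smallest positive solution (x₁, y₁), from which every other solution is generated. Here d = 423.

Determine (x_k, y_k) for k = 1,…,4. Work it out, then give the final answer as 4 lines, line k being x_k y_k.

4607 224
42448897 2063936
391124132351 19017106080
3603817713033217 175223613357184

[20; 1,1,3,4,3,1,1,40] for √423; ℓ=8 ⇒ convergent index 7
a_0=20:  p_0=20·1+0=20,  q_0=20·0+1=1
a_1=1:  p_1=1·20+1=21,  q_1=1·1+0=1
…
a_5=3:  p_5=3·617+144=1995,  q_5=3·30+7=97
a_6=1:  p_6=1·1995+617=2612,  q_6=1·97+30=127
a_7=1:  p_7=1·2612+1995=4607,  q_7=1·127+97=224
→ (4607, 224).  Check: 4607²=21224449, 423·224²=21224448, difference 1.
k=2:  x_2 = 4607·4607+423·224·224 = 42448897,  y_2 = 4607·224+224·4607 = 2063936
k=3:  x_3 = 4607·42448897+423·224·2063936 = 391124132351,  y_3 = 4607·2063936+224·42448897 = 19017106080
k=4:  x_4 = 4607·391124132351+423·224·19017106080 = 3603817713033217,  y_4 = 4607·19017106080+224·391124132351 = 175223613357184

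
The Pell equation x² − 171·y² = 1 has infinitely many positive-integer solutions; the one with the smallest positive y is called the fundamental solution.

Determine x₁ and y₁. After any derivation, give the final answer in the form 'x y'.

170 13

√171 = [13; 13,26, …], period ℓ=2 (even) → k=1
k=0  a_k=13  p_k/q_k = 13/1
k=1  a_k=13  p_k/q_k = 170/13
(x₁, y₁) = (170, 13);  170² − 171·13² = 1 ✓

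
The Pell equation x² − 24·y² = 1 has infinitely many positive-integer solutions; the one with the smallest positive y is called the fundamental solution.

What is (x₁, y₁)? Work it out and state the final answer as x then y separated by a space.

5 1

[4; 1,8] for √24; ℓ=2 ⇒ convergent index 1
step 0: (4, 1)  from 4·(1,0) + (0,1)
step 1: (5, 1)  from 1·(4,1) + (1,0)
(x₁, y₁) = (5, 1);  5² − 24·1² = 1 ✓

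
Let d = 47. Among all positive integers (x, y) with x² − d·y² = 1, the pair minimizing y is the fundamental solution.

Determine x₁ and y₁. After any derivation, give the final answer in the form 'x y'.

√47 → a₀=6, period (1,5,1,12); ℓ=4 even so k=3
k=0  a_k=6  p_k/q_k = 6/1
k=1  a_k=1  p_k/q_k = 7/1
k=2  a_k=5  p_k/q_k = 41/6
k=3  a_k=1  p_k/q_k = 48/7
(x₁, y₁) = (48, 7);  48² − 47·7² = 1 ✓

48 7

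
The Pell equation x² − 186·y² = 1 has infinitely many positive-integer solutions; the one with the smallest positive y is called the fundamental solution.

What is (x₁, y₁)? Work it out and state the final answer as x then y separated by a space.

7501 550

d=186: √d = [13; 1,1,1,3,4,3,1,1,1,26] (ℓ=10, even), read p_9/q_9
a_0=13:  p_0=13·1+0=13,  q_0=13·0+1=1
a_1=1:  p_1=1·13+1=14,  q_1=1·1+0=1
…
a_3=1:  p_3=1·27+14=41,  q_3=1·2+1=3
a_4=3:  p_4=3·41+27=150,  q_4=3·3+2=11
…
a_6=3:  p_6=3·641+150=2073,  q_6=3·47+11=152
…
a_8=1:  p_8=1·2714+2073=4787,  q_8=1·199+152=351
a_9=1:  p_9=1·4787+2714=7501,  q_9=1·351+199=550
→ (7501, 550).  Check: 7501²=56265001, 186·550²=56265000, difference 1.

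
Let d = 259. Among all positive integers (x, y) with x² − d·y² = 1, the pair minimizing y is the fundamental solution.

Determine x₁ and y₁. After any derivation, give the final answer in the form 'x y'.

√259 = [16; 10,1,2,3,4,3,2,1,10,32, …], period ℓ=10 (even) → k=9
step 0: (16, 1)  from 16·(1,0) + (0,1)
step 1: (161, 10)  from 10·(16,1) + (1,0)
…
step 3: (515, 32)  from 2·(177,11) + (161,10)
…
step 5: (7403, 460)  from 4·(1722,107) + (515,32)
step 6: (23931, 1487)  from 3·(7403,460) + (1722,107)
…
step 8: (79196, 4921)  from 1·(55265,3434) + (23931,1487)
step 9: (847225, 52644)  from 10·(79196,4921) + (55265,3434)
(x₁, y₁) = (847225, 52644);  847225² − 259·52644² = 1 ✓

847225 52644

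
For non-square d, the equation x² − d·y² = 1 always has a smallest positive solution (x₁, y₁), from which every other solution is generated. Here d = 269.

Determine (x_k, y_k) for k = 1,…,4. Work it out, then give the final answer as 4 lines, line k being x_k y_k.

√269 → a₀=16, period (2,2,32); ℓ=3 odd so k=5
k=0  a_k=16  p_k/q_k = 16/1
k=1  a_k=2  p_k/q_k = 33/2
…
k=4  a_k=2  p_k/q_k = 5396/329
k=5  a_k=2  p_k/q_k = 13449/820
(x₁, y₁) = (13449, 820);  13449² − 269·820² = 1 ✓
(13449+820√269)^2 = 361751201 + 22056360√269
(13449+820√269)^3 = 9730383791049 + 593271970460√269
(13449+820√269)^4 = 261727862849884801 + 15957829439376720√269

13449 820
361751201 22056360
9730383791049 593271970460
261727862849884801 15957829439376720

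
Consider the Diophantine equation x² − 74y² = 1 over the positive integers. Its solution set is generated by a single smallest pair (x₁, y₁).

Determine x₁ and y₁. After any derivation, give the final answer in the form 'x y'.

3699 430

√74 → a₀=8, period (1,1,1,1,16); ℓ=5 odd so k=9
step 0: (8, 1)  from 8·(1,0) + (0,1)
…
step 3: (26, 3)  from 1·(17,2) + (9,1)
…
step 6: (757, 88)  from 1·(714,83) + (43,5)
…
step 8: (2228, 259)  from 1·(1471,171) + (757,88)
step 9: (3699, 430)  from 1·(2228,259) + (1471,171)
→ (3699, 430).  Check: 3699²=13682601, 74·430²=13682600, difference 1.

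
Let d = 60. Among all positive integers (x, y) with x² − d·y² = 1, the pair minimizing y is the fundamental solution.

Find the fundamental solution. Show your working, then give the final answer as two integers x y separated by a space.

√60 = [7; 1,2,1,14, …], period ℓ=4 (even) → k=3
step 0: (7, 1)  from 7·(1,0) + (0,1)
step 1: (8, 1)  from 1·(7,1) + (1,0)
step 2: (23, 3)  from 2·(8,1) + (7,1)
step 3: (31, 4)  from 1·(23,3) + (8,1)
(x₁, y₁) = (31, 4);  31² − 60·4² = 1 ✓

31 4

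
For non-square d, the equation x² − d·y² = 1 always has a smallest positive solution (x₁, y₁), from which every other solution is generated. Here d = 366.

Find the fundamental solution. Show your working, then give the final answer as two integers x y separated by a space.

d=366: √d = [19; 7,1,1,1,2,12,2,1,1,1,7,38] (ℓ=12, even), read p_11/q_11
step 0: (19, 1)  from 19·(1,0) + (0,1)
…
step 3: (287, 15)  from 1·(153,8) + (134,7)
step 4: (440, 23)  from 1·(287,15) + (153,8)
…
step 6: (14444, 755)  from 12·(1167,61) + (440,23)
step 7: (30055, 1571)  from 2·(14444,755) + (1167,61)
step 8: (44499, 2326)  from 1·(30055,1571) + (14444,755)
step 9: (74554, 3897)  from 1·(44499,2326) + (30055,1571)
step 10: (119053, 6223)  from 1·(74554,3897) + (44499,2326)
step 11: (907925, 47458)  from 7·(119053,6223) + (74554,3897)
→ (907925, 47458).  Check: 907925²=824327805625, 366·47458²=824327805624, difference 1.

907925 47458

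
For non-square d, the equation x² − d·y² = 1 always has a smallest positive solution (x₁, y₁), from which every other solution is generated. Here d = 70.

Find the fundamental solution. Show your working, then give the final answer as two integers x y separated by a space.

251 30

√70 → a₀=8, period (2,1,2,1,2,16); ℓ=6 even so k=5
i=0: a=8 ⇒ p=8, q=1
…
i=2: a=1 ⇒ p=25, q=3
i=3: a=2 ⇒ p=67, q=8
i=4: a=1 ⇒ p=92, q=11
i=5: a=2 ⇒ p=251, q=30
(x₁, y₁) = (251, 30);  251² − 70·30² = 1 ✓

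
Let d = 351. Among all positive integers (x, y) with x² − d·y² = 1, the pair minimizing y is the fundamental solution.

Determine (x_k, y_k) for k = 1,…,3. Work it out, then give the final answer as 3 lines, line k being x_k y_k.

62425 3332
7793761249 416000200
973051091875225 51937624966668

√351 = [18; 1,2,1,3,2,2,2,3,1,2,1,36, …], period ℓ=12 (even) → k=11
step 0: (18, 1)  from 18·(1,0) + (0,1)
…
step 3: (75, 4)  from 1·(56,3) + (19,1)
…
step 6: (1555, 83)  from 2·(637,34) + (281,15)
…
step 8: (12796, 683)  from 3·(3747,200) + (1555,83)
step 9: (16543, 883)  from 1·(12796,683) + (3747,200)
step 10: (45882, 2449)  from 2·(16543,883) + (12796,683)
step 11: (62425, 3332)  from 1·(45882,2449) + (16543,883)
(x₁, y₁) = (62425, 3332);  62425² − 351·3332² = 1 ✓
k=2:  x_2 = 62425·62425+351·3332·3332 = 7793761249,  y_2 = 62425·3332+3332·62425 = 416000200
k=3:  x_3 = 62425·7793761249+351·3332·416000200 = 973051091875225,  y_3 = 62425·416000200+3332·7793761249 = 51937624966668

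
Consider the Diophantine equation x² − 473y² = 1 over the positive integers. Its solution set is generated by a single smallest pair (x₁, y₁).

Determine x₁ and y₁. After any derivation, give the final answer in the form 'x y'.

87 4

[21; 1,2,1,42] for √473; ℓ=4 ⇒ convergent index 3
i=0: a=21 ⇒ p=21, q=1
i=1: a=1 ⇒ p=22, q=1
i=2: a=2 ⇒ p=65, q=3
i=3: a=1 ⇒ p=87, q=4
fundamental: x₁=87, y₁=4  (since 7569 − 473·16 = 1)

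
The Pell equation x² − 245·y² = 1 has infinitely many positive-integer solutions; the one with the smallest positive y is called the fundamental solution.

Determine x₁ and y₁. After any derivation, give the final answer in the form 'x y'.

51841 3312

√245 → a₀=15, period (1,1,1,7,6,7,1,1,1,30); ℓ=10 even so k=9
k=0  a_k=15  p_k/q_k = 15/1
k=1  a_k=1  p_k/q_k = 16/1
…
k=3  a_k=1  p_k/q_k = 47/3
k=4  a_k=7  p_k/q_k = 360/23
k=5  a_k=6  p_k/q_k = 2207/141
…
k=7  a_k=1  p_k/q_k = 18016/1151
k=8  a_k=1  p_k/q_k = 33825/2161
k=9  a_k=1  p_k/q_k = 51841/3312
fundamental: x₁=51841, y₁=3312  (since 2687489281 − 245·10969344 = 1)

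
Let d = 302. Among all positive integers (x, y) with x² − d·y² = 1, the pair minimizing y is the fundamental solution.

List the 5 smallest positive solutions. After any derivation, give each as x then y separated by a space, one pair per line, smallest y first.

d=302: √d = [17; 2,1,1,1,4,…,1,2,34] (ℓ=16, even), read p_15/q_15
a_0=17:  p_0=17·1+0=17,  q_0=17·0+1=1
…
a_3=1:  p_3=1·52+35=87,  q_3=1·3+2=5
a_4=1:  p_4=1·87+52=139,  q_4=1·5+3=8
a_5=4:  p_5=4·139+87=643,  q_5=4·8+5=37
a_6=2:  p_6=2·643+139=1425,  q_6=2·37+8=82
…
a_8=16:  p_8=16·2068+1425=34513,  q_8=16·119+82=1986
a_9=1:  p_9=1·34513+2068=36581,  q_9=1·1986+119=2105
…
a_11=4:  p_11=4·107675+36581=467281,  q_11=4·6196+2105=26889
a_12=1:  p_12=1·467281+107675=574956,  q_12=1·26889+6196=33085
…
a_14=1:  p_14=1·1042237+574956=1617193,  q_14=1·59974+33085=93059
a_15=2:  p_15=2·1617193+1042237=4276623,  q_15=2·93059+59974=246092
→ (4276623, 246092).  Check: 4276623²=18289504284129, 302·246092²=18289504284128, difference 1.
n=2: (4276623,246092)∘(4276623,246092) = (4276623·4276623+302·246092·246092, 4276623·246092+246092·4276623) = (36579008568257,2104885414632)
n=3: (36579008568257,2104885414632)∘(4276623,246092) = (4276623·36579008568257+302·246092·2104885414632, 4276623·2104885414632+246092·36579008568257) = (312869258720405635599,18003602753159249380)
n=4: (312869258720405635599,18003602753159249380)∘(4276623,246092) = (4276623·312869258720405635599+302·246092·18003602753159249380, 4276623·18003602753159249380+246092·312869258720405635599) = (2676047735673238042056036097,153989243234046232237072848)
n=5: (2676047735673238042056036097,153989243234046232237072848)∘(4276623,246092) = (4276623·2676047735673238042056036097+302·246092·153989243234046232237072848, 4276623·153989243234046232237072848+246092·2676047735673238042056036097) = (22888894590955867721004902116885263,1317107878734614996094061229615228)

4276623 246092
36579008568257 2104885414632
312869258720405635599 18003602753159249380
2676047735673238042056036097 153989243234046232237072848
22888894590955867721004902116885263 1317107878734614996094061229615228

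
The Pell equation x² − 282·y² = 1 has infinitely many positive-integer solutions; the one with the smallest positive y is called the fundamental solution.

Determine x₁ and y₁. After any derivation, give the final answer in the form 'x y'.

√282 → a₀=16, period (1,3,1,4,1,3,1,32); ℓ=8 even so k=7
k=0  a_k=16  p_k/q_k = 16/1
…
k=2  a_k=3  p_k/q_k = 67/4
k=3  a_k=1  p_k/q_k = 84/5
…
k=5  a_k=1  p_k/q_k = 487/29
k=6  a_k=3  p_k/q_k = 1864/111
k=7  a_k=1  p_k/q_k = 2351/140
→ (2351, 140).  Check: 2351²=5527201, 282·140²=5527200, difference 1.

2351 140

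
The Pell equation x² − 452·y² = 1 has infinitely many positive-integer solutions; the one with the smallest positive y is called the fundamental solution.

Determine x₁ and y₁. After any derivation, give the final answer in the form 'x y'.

1204353 56648

√452 = [21; 3,1,5,3,10,3,5,1,3,42, …], period ℓ=10 (even) → k=9
a_0=21:  p_0=21·1+0=21,  q_0=21·0+1=1
…
a_3=5:  p_3=5·85+64=489,  q_3=5·4+3=23
a_4=3:  p_4=3·489+85=1552,  q_4=3·23+4=73
a_5=10:  p_5=10·1552+489=16009,  q_5=10·73+23=753
…
a_8=1:  p_8=1·263904+49579=313483,  q_8=1·12413+2332=14745
a_9=3:  p_9=3·313483+263904=1204353,  q_9=3·14745+12413=56648
fundamental: x₁=1204353, y₁=56648  (since 1450466148609 − 452·3208995904 = 1)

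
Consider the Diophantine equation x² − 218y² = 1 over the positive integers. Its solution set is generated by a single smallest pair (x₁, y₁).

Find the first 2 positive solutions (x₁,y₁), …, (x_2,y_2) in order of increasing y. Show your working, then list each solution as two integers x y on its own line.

126003 8534
31753512017 2150619204

√218 → a₀=14, period (1,3,3,1,28); ℓ=5 odd so k=9
k=0  a_k=14  p_k/q_k = 14/1
…
k=2  a_k=3  p_k/q_k = 59/4
…
k=8  a_k=3  p_k/q_k = 96370/6527
k=9  a_k=1  p_k/q_k = 126003/8534
→ (126003, 8534).  Check: 126003²=15876756009, 218·8534²=15876756008, difference 1.
n=2: (126003,8534)∘(126003,8534) = (126003·126003+218·8534·8534, 126003·8534+8534·126003) = (31753512017,2150619204)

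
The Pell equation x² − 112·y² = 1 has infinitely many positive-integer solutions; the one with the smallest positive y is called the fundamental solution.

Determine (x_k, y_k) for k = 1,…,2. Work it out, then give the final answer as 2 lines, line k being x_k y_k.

127 12
32257 3048

√112 = [10; 1,1,2,1,1,20, …], period ℓ=6 (even) → k=5
step 0: (10, 1)  from 10·(1,0) + (0,1)
…
step 4: (74, 7)  from 1·(53,5) + (21,2)
step 5: (127, 12)  from 1·(74,7) + (53,5)
fundamental: x₁=127, y₁=12  (since 16129 − 112·144 = 1)
n=2: (127,12)∘(127,12) = (127·127+112·12·12, 127·12+12·127) = (32257,3048)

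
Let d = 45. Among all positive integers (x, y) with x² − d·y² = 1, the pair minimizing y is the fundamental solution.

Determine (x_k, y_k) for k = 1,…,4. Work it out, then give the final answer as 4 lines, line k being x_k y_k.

√45 → a₀=6, period (1,2,2,2,1,12); ℓ=6 even so k=5
i=0: a=6 ⇒ p=6, q=1
…
i=2: a=2 ⇒ p=20, q=3
i=3: a=2 ⇒ p=47, q=7
i=4: a=2 ⇒ p=114, q=17
i=5: a=1 ⇒ p=161, q=24
→ (161, 24).  Check: 161²=25921, 45·24²=25920, difference 1.
(x_2, y_2) = (161·161 + 45·24·24, 161·24 + 24·161) = (51841, 7728)
(x_3, y_3) = (161·51841 + 45·24·7728, 161·7728 + 24·51841) = (16692641, 2488392)
(x_4, y_4) = (161·16692641 + 45·24·2488392, 161·2488392 + 24·16692641) = (5374978561, 801254496)

161 24
51841 7728
16692641 2488392
5374978561 801254496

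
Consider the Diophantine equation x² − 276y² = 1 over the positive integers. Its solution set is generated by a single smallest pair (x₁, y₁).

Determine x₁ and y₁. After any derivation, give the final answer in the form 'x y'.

7775 468

d=276: √d = [16; 1,1,1,1,2,2,2,1,1,1,1,32] (ℓ=12, even), read p_11/q_11
a_0=16:  p_0=16·1+0=16,  q_0=16·0+1=1
…
a_10=1:  p_10=1·3007+1761=4768,  q_10=1·181+106=287
a_11=1:  p_11=1·4768+3007=7775,  q_11=1·287+181=468
→ (7775, 468).  Check: 7775²=60450625, 276·468²=60450624, difference 1.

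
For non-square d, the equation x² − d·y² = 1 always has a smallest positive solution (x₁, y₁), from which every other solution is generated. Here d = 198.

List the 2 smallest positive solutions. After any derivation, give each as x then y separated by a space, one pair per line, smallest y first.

197 14
77617 5516

√198 = [14; 14,28, …], period ℓ=2 (even) → k=1
k=0  a_k=14  p_k/q_k = 14/1
k=1  a_k=14  p_k/q_k = 197/14
fundamental: x₁=197, y₁=14  (since 38809 − 198·196 = 1)
(x_2, y_2) = (197·197 + 198·14·14, 197·14 + 14·197) = (77617, 5516)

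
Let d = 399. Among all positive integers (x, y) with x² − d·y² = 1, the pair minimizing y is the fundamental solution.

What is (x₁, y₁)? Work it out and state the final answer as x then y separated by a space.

√399 = [19; 1,38, …], period ℓ=2 (even) → k=1
i=0: a=19 ⇒ p=19, q=1
i=1: a=1 ⇒ p=20, q=1
→ (20, 1).  Check: 20²=400, 399·1²=399, difference 1.

20 1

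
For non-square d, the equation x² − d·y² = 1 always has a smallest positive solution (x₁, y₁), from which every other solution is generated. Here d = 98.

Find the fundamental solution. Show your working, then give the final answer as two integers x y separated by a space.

99 10

√98 = [9; 1,8,1,18, …], period ℓ=4 (even) → k=3
k=0  a_k=9  p_k/q_k = 9/1
k=1  a_k=1  p_k/q_k = 10/1
k=2  a_k=8  p_k/q_k = 89/9
k=3  a_k=1  p_k/q_k = 99/10
→ (99, 10).  Check: 99²=9801, 98·10²=9800, difference 1.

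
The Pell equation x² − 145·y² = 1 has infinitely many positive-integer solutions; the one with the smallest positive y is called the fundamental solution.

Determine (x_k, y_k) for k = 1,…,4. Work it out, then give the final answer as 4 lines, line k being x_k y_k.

d=145: √d = [12; 24] (ℓ=1, odd), read p_1/q_1
a_0=12:  p_0=12·1+0=12,  q_0=12·0+1=1
a_1=24:  p_1=24·12+1=289,  q_1=24·1+0=24
(x₁, y₁) = (289, 24);  289² − 145·24² = 1 ✓
(289+24√145)^2 = 167041 + 13872√145
(289+24√145)^3 = 96549409 + 8017992√145
(289+24√145)^4 = 55805391361 + 4634385504√145

289 24
167041 13872
96549409 8017992
55805391361 4634385504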